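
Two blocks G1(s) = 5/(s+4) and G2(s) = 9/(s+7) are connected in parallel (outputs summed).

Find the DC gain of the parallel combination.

Parallel: G_eq = G1 + G2. DC gain = G1(0) + G2(0) = 5/4 + 9/7 = 1.25 + 1.2857 = 2.5357.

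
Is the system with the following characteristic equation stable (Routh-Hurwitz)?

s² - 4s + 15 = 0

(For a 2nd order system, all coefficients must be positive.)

Coefficients: 1, -4, 15. b=-4 not positive, so system is unstable.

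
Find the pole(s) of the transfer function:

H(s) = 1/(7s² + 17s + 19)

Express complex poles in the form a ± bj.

Discriminant = 17² - 4×7×19 = 289 - 532 = -243 < 0, so the poles are a complex conjugate pair s = (-17 ± j√243)/(2×7). Real part = -17/(2×7) = -17/14 ≈ -1.2143; imaginary part = ±√243/(2×7) ≈ 1.1135. Poles: s = -1.2143 ± 1.1135j.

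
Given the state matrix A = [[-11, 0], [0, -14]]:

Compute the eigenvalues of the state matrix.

For diagonal matrix, eigenvalues are diagonal entries: λ₁ = -11, λ₂ = -14.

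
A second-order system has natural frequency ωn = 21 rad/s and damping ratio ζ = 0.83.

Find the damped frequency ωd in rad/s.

ωd = ωn√(1 - ζ²) = 21√(1 - 0.83²) = 11.71 rad/s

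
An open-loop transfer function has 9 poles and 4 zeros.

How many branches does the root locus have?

Root locus has n branches where n = number of poles = 9.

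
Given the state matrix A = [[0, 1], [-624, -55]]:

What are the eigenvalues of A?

det(A - λI) = λ² - (-55)λ + 624 = (λ - (-39))(λ - (-16)). Eigenvalues: -39, -16.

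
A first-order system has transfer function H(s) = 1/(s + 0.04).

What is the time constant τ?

For H(s) = 1/(s + 1/τ), the pole is at -1/τ = -0.04, so τ = 1/0.04 = 25 s.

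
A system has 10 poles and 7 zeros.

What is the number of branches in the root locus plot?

Root locus has n branches where n = number of poles = 10.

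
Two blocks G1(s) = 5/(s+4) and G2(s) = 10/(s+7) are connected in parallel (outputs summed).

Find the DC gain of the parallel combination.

Parallel: G_eq = G1 + G2. DC gain = G1(0) + G2(0) = 5/4 + 10/7 = 1.25 + 1.4286 = 2.6786.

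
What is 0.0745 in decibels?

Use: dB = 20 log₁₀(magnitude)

dB = 20 log₁₀(0.0745) = -22.6 dB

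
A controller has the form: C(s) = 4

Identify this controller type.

This is a Proportional (P) controller.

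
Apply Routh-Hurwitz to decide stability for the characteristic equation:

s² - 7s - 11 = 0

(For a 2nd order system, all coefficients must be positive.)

Coefficients: 1, -7, -11. b=-7, c=-11 not positive, so system is unstable.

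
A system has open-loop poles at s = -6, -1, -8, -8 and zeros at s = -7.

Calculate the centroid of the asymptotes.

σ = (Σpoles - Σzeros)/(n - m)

σ = (Σpoles - Σzeros)/(n - m) = (-23 - (-7))/(4 - 1) = -16/3 = -5.33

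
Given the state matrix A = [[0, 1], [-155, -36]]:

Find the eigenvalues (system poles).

det(A - λI) = λ² - (-36)λ + 155 = (λ - (-5))(λ - (-31)). Eigenvalues: -5, -31.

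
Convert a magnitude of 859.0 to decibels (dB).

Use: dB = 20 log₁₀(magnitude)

dB = 20 log₁₀(859.0) = 58.7 dB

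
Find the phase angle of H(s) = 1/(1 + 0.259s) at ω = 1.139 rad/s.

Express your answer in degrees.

Phase = -arctan(ωτ) = -arctan(1.139 × 0.259) = -16.4°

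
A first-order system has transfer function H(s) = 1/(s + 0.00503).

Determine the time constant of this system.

For H(s) = 1/(s + 1/τ), the pole is at -1/τ = -0.00503, so τ = 1/0.00503 = 198.8 s.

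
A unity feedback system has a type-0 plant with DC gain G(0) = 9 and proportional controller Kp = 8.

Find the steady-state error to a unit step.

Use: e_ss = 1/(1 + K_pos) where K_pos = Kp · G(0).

K_pos = Kp · G(0) = 8 × 9 = 72. e_ss = 1/(1 + 72) = 0.0137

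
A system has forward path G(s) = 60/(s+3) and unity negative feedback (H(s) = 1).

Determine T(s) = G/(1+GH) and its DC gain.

T(s) = G/(1+GH) = [60/(s+3)] / [1 + 60/(s+3)] = 60/(s+3+60) = 60/(s+63). DC gain = 60/63 = 0.9524.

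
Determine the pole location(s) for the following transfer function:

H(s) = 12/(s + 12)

Pole is where denominator = 0: s + 12 = 0, so s = -12.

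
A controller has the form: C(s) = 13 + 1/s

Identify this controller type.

This is a Proportional-Integral (PI) controller.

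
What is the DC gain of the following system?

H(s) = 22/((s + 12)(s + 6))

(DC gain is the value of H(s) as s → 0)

DC gain = H(0) = 22/(12 × 6) = 22/72 = 0.3056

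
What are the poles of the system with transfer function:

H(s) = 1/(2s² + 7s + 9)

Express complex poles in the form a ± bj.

Discriminant = 7² - 4×2×9 = 49 - 72 = -23 < 0, so the poles are a complex conjugate pair s = (-7 ± j√23)/(2×2). Real part = -7/(2×2) = -7/4 = -1.75; imaginary part = ±√23/(2×2) ≈ 1.1990. Poles: s = -1.75 ± 1.1990j.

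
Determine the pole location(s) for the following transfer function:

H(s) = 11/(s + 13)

Pole is where denominator = 0: s + 13 = 0, so s = -13.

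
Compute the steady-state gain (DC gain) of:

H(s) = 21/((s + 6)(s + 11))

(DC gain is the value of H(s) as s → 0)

DC gain = H(0) = 21/(6 × 11) = 21/66 = 0.3182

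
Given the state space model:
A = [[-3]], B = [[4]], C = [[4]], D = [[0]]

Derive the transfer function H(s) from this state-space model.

(sI - A)⁻¹ = 1/(s + 3). H(s) = 4 × 4/(s + 3) + 0 = 16/(s + 3).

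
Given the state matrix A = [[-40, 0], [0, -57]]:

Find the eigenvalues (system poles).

For diagonal matrix, eigenvalues are diagonal entries: λ₁ = -40, λ₂ = -57.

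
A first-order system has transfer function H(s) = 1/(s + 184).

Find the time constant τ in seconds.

For H(s) = 1/(s + 1/τ), the pole is at -1/τ = -184, so τ = 1/184 = 0.0054 s.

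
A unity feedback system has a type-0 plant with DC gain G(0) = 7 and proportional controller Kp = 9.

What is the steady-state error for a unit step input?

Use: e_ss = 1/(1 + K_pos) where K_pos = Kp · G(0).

K_pos = Kp · G(0) = 9 × 7 = 63. e_ss = 1/(1 + 63) = 0.015625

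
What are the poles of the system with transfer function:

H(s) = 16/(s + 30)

Pole is where denominator = 0: s + 30 = 0, so s = -30.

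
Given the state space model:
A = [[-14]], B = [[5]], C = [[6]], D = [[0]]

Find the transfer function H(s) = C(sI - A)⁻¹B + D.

(sI - A)⁻¹ = 1/(s + 14). H(s) = 6 × 5/(s + 14) + 0 = 30/(s + 14).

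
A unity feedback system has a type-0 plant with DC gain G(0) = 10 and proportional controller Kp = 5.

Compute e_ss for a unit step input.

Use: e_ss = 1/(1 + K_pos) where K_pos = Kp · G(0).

K_pos = Kp · G(0) = 5 × 10 = 50. e_ss = 1/(1 + 50) = 0.0196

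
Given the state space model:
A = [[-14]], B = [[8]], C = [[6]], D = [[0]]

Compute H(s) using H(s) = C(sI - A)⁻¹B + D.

(sI - A)⁻¹ = 1/(s + 14). H(s) = 6 × 8/(s + 14) + 0 = 48/(s + 14).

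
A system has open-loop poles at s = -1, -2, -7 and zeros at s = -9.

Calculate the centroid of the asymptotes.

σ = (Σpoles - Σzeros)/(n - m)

σ = (Σpoles - Σzeros)/(n - m) = (-10 - (-9))/(3 - 1) = -1/2 = -0.5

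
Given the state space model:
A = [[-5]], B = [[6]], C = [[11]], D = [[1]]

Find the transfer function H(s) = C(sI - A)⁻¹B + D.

(sI - A)⁻¹ = 1/(s + 5). H(s) = 11×6/(s + 5) + 1 = (s + 71)/(s + 5).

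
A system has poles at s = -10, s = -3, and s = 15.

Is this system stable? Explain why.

Pole(s) at s = 15 are not in the left half-plane. System is unstable.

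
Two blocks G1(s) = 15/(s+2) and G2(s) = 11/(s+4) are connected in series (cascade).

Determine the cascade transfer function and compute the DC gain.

Series: multiply transfer functions. G_eq = 15/(s+2) × 11/(s+4) = 165/((s+2)(s+4)). DC gain = 165/(2×4) = 20.625.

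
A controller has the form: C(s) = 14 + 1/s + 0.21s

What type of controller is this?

This is a Proportional-Integral-Derivative (PID) controller.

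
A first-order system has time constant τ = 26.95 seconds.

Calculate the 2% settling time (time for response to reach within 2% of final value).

For first-order system, 2% settling time ≈ 4τ = 4 × 26.95 = 107.8 s.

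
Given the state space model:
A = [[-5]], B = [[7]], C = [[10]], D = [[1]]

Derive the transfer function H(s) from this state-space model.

(sI - A)⁻¹ = 1/(s + 5). H(s) = 10×7/(s + 5) + 1 = (s + 75)/(s + 5).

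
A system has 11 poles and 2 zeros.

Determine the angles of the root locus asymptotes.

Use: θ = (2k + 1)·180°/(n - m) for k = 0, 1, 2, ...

n - m = 11 - 2 = 9. Angles: θk = (2k + 1)·180°/9 = 20°, 60°, 100°, 140°, 180°, 220°, 260°, 300°, 340°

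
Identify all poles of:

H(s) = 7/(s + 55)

Pole is where denominator = 0: s + 55 = 0, so s = -55.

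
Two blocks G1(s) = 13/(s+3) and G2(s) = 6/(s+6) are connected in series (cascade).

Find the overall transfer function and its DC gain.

Series: multiply transfer functions. G_eq = 13/(s+3) × 6/(s+6) = 78/((s+3)(s+6)). DC gain = 78/(3×6) = 4.3333.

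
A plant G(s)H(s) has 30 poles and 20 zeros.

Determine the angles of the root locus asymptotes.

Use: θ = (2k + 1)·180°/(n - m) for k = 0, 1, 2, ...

n - m = 30 - 20 = 10. Angles: θk = (2k + 1)·180°/10 = 18°, 54°, 90°, 126°, 162°, 198°, 234°, 270°, 306°, 342°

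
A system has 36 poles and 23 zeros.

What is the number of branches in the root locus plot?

Root locus has n branches where n = number of poles = 36.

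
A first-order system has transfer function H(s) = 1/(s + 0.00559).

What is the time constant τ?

For H(s) = 1/(s + 1/τ), the pole is at -1/τ = -0.00559, so τ = 1/0.00559 = 178.9 s.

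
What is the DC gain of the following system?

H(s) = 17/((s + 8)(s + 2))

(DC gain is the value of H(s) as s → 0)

DC gain = H(0) = 17/(8 × 2) = 17/16 = 1.0625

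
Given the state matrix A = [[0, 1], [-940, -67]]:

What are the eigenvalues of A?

det(A - λI) = λ² - (-67)λ + 940 = (λ - (-20))(λ - (-47)). Eigenvalues: -20, -47.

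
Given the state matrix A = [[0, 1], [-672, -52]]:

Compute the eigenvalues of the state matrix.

det(A - λI) = λ² - (-52)λ + 672 = (λ - (-24))(λ - (-28)). Eigenvalues: -24, -28.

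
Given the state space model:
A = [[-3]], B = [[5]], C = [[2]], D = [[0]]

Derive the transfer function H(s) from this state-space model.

(sI - A)⁻¹ = 1/(s + 3). H(s) = 2 × 5/(s + 3) + 0 = 10/(s + 3).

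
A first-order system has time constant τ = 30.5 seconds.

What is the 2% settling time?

For first-order system, 2% settling time ≈ 4τ = 4 × 30.5 = 122.0 s.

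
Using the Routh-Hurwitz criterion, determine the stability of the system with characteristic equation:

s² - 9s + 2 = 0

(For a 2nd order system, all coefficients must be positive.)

Coefficients: 1, -9, 2. b=-9 not positive, so system is unstable.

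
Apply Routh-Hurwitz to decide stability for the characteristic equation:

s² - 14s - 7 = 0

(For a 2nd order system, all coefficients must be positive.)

Coefficients: 1, -14, -7. b=-14, c=-7 not positive, so system is unstable.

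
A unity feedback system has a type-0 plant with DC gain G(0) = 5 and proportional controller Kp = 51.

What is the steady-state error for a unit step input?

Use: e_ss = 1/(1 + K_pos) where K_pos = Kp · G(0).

K_pos = Kp · G(0) = 51 × 5 = 255. e_ss = 1/(1 + 255) = 0.00390625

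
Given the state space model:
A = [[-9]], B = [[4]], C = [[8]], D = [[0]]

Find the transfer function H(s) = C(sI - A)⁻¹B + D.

(sI - A)⁻¹ = 1/(s + 9). H(s) = 8 × 4/(s + 9) + 0 = 32/(s + 9).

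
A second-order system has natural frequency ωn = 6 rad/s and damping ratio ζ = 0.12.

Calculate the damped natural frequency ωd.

ωd = ωn√(1 - ζ²) = 6√(1 - 0.12²) = 5.96 rad/s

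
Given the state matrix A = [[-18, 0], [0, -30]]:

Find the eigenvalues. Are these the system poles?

For diagonal matrix, eigenvalues are diagonal entries: λ₁ = -18, λ₂ = -30. Eigenvalues of A = system poles.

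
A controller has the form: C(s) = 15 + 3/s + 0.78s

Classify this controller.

This is a Proportional-Integral-Derivative (PID) controller.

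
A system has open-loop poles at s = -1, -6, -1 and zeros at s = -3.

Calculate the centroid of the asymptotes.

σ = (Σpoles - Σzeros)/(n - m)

σ = (Σpoles - Σzeros)/(n - m) = (-8 - (-3))/(3 - 1) = -5/2 = -2.5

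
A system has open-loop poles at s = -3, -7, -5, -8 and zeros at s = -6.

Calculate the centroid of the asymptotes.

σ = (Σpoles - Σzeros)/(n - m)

σ = (Σpoles - Σzeros)/(n - m) = (-23 - (-6))/(4 - 1) = -17/3 = -5.67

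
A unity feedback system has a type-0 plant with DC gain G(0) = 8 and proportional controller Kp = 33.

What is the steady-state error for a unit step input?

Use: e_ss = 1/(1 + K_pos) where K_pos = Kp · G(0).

K_pos = Kp · G(0) = 33 × 8 = 264. e_ss = 1/(1 + 264) = 0.0038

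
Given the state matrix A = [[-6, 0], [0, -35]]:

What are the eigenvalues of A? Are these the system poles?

For diagonal matrix, eigenvalues are diagonal entries: λ₁ = -6, λ₂ = -35. Eigenvalues of A = system poles.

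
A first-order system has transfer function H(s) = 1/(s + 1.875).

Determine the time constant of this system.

For H(s) = 1/(s + 1/τ), the pole is at -1/τ = -1.875, so τ = 1/1.875 = 0.5333 s.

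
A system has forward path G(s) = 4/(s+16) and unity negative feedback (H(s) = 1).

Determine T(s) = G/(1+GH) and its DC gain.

T(s) = G/(1+GH) = [4/(s+16)] / [1 + 4/(s+16)] = 4/(s+16+4) = 4/(s+20). DC gain = 4/20 = 0.2.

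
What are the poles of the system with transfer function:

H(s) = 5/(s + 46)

Pole is where denominator = 0: s + 46 = 0, so s = -46.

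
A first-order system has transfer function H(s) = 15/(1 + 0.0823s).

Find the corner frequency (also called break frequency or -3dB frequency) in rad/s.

Corner frequency = 1/τ = 1/0.0823 = 12.151 rad/s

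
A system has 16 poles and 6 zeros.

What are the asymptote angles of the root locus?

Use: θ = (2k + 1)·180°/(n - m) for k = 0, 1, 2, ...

n - m = 16 - 6 = 10. Angles: θk = (2k + 1)·180°/10 = 18°, 54°, 90°, 126°, 162°, 198°, 234°, 270°, 306°, 342°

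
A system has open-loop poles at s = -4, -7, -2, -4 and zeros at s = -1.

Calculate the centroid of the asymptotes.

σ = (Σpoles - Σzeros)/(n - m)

σ = (Σpoles - Σzeros)/(n - m) = (-17 - (-1))/(4 - 1) = -16/3 = -5.33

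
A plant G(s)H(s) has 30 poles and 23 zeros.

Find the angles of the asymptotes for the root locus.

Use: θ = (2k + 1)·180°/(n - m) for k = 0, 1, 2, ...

n - m = 30 - 23 = 7. Angles: θk = (2k + 1)·180°/7 = 25.71°, 77.14°, 128.57°, 180°, 231.43°, 282.86°, 334.29°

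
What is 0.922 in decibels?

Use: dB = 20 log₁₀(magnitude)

dB = 20 log₁₀(0.922) = -0.7 dB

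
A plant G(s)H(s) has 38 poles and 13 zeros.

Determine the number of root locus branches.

Root locus has n branches where n = number of poles = 38.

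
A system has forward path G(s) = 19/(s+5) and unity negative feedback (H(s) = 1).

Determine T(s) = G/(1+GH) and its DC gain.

T(s) = G/(1+GH) = [19/(s+5)] / [1 + 19/(s+5)] = 19/(s+5+19) = 19/(s+24). DC gain = 19/24 = 0.7917.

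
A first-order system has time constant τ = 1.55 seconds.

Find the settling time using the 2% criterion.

For first-order system, 2% settling time ≈ 4τ = 4 × 1.55 = 6.2 s.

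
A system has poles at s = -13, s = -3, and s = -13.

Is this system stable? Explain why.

All poles are in the left half-plane. System is stable.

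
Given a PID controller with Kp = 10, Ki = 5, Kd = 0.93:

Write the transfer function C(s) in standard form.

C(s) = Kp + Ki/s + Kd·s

Substituting values: C(s) = 10 + 5/s + 0.93s = (0.93s² + 10s + 5)/s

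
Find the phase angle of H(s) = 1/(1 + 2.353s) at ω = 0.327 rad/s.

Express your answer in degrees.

Phase = -arctan(ωτ) = -arctan(0.327 × 2.353) = -37.6°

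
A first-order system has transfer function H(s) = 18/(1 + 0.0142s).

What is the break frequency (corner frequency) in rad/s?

Corner frequency = 1/τ = 1/0.0142 = 70.423 rad/s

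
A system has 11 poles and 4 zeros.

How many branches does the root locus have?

Root locus has n branches where n = number of poles = 11.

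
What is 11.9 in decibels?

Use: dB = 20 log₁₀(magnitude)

dB = 20 log₁₀(11.9) = 21.5 dB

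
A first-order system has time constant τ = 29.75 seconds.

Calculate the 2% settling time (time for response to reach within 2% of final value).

For first-order system, 2% settling time ≈ 4τ = 4 × 29.75 = 119.0 s.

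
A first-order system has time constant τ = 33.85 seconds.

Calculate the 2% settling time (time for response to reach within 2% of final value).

For first-order system, 2% settling time ≈ 4τ = 4 × 33.85 = 135.4 s.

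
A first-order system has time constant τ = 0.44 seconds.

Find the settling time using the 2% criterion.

For first-order system, 2% settling time ≈ 4τ = 4 × 0.44 = 1.76 s.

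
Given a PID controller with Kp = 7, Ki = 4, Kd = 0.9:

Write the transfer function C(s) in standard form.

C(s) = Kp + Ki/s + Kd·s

Substituting values: C(s) = 7 + 4/s + 0.9s = (0.9s² + 7s + 4)/s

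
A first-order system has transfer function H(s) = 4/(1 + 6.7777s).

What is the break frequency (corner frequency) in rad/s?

Corner frequency = 1/τ = 1/6.7777 = 0.148 rad/s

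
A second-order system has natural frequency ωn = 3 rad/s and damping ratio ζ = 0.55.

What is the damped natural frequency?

ωd = ωn√(1 - ζ²) = 3√(1 - 0.55²) = 2.51 rad/s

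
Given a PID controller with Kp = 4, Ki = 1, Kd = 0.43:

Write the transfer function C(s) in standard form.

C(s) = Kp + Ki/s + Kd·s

Substituting values: C(s) = 4 + 1/s + 0.43s = (0.43s² + 4s + 1)/s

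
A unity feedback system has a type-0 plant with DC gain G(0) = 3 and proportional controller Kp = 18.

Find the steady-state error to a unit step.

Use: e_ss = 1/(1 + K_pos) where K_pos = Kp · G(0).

K_pos = Kp · G(0) = 18 × 3 = 54. e_ss = 1/(1 + 54) = 0.0182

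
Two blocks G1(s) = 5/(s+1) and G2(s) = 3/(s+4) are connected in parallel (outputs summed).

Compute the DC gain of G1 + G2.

Parallel: G_eq = G1 + G2. DC gain = G1(0) + G2(0) = 5/1 + 3/4 = 5 + 0.75 = 5.75.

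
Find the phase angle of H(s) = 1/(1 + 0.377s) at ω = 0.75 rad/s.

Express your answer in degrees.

Phase = -arctan(ωτ) = -arctan(0.75 × 0.377) = -15.8°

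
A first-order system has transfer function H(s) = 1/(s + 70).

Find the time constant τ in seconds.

For H(s) = 1/(s + 1/τ), the pole is at -1/τ = -70, so τ = 1/70 = 0.0143 s.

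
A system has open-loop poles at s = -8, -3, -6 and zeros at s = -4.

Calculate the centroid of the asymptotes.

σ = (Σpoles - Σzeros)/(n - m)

σ = (Σpoles - Σzeros)/(n - m) = (-17 - (-4))/(3 - 1) = -13/2 = -6.5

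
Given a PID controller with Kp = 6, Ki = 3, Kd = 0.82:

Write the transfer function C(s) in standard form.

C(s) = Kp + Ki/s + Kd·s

Substituting values: C(s) = 6 + 3/s + 0.82s = (0.82s² + 6s + 3)/s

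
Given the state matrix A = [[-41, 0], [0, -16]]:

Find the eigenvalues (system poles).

For diagonal matrix, eigenvalues are diagonal entries: λ₁ = -41, λ₂ = -16.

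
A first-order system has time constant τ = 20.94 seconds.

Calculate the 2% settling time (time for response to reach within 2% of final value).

For first-order system, 2% settling time ≈ 4τ = 4 × 20.94 = 83.76 s.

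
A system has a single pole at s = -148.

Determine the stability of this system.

Pole at s = -148 is in the left half-plane. Stable.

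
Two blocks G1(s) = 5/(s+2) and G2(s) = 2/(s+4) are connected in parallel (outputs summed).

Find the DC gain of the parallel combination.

Parallel: G_eq = G1 + G2. DC gain = G1(0) + G2(0) = 5/2 + 2/4 = 2.5 + 0.5 = 3.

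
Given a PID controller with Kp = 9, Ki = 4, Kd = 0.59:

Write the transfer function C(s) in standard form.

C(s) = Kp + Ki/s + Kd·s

Substituting values: C(s) = 9 + 4/s + 0.59s = (0.59s² + 9s + 4)/s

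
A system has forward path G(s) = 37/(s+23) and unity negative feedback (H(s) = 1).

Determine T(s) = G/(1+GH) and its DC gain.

T(s) = G/(1+GH) = [37/(s+23)] / [1 + 37/(s+23)] = 37/(s+23+37) = 37/(s+60). DC gain = 37/60 = 0.6167.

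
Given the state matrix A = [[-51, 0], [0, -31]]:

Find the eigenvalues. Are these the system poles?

For diagonal matrix, eigenvalues are diagonal entries: λ₁ = -51, λ₂ = -31. Eigenvalues of A = system poles.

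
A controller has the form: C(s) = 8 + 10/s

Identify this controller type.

This is a Proportional-Integral (PI) controller.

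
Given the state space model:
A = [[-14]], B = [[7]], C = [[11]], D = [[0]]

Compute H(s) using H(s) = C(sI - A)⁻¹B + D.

(sI - A)⁻¹ = 1/(s + 14). H(s) = 11 × 7/(s + 14) + 0 = 77/(s + 14).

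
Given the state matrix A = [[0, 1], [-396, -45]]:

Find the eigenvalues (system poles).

det(A - λI) = λ² - (-45)λ + 396 = (λ - (-33))(λ - (-12)). Eigenvalues: -33, -12.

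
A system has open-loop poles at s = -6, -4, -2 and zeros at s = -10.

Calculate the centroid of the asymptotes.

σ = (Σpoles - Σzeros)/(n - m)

σ = (Σpoles - Σzeros)/(n - m) = (-12 - (-10))/(3 - 1) = -2/2 = -1.0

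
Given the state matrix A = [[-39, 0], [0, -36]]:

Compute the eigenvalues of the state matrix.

For diagonal matrix, eigenvalues are diagonal entries: λ₁ = -39, λ₂ = -36.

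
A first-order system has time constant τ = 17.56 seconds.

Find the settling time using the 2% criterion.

For first-order system, 2% settling time ≈ 4τ = 4 × 17.56 = 70.24 s.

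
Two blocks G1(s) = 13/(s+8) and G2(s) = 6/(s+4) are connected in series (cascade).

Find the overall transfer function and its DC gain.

Series: multiply transfer functions. G_eq = 13/(s+8) × 6/(s+4) = 78/((s+8)(s+4)). DC gain = 78/(8×4) = 2.4375.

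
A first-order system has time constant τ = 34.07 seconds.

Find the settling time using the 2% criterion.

For first-order system, 2% settling time ≈ 4τ = 4 × 34.07 = 136.28 s.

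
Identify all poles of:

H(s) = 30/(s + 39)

Pole is where denominator = 0: s + 39 = 0, so s = -39.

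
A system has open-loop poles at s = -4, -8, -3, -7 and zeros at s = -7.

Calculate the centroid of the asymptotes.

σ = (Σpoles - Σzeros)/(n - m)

σ = (Σpoles - Σzeros)/(n - m) = (-22 - (-7))/(4 - 1) = -15/3 = -5.0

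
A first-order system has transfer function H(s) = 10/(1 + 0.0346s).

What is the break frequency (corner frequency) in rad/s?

Corner frequency = 1/τ = 1/0.0346 = 28.902 rad/s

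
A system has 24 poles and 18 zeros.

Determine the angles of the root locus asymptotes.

n - m = 24 - 18 = 6. Angles: θk = (2k + 1)·180°/6 = 30°, 90°, 150°, 210°, 270°, 330°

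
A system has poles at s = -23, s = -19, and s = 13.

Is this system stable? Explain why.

Pole(s) at s = 13 are not in the left half-plane. System is unstable.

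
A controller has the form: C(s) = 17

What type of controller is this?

This is a Proportional (P) controller.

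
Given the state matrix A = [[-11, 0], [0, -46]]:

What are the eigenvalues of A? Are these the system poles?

For diagonal matrix, eigenvalues are diagonal entries: λ₁ = -11, λ₂ = -46. Eigenvalues of A = system poles.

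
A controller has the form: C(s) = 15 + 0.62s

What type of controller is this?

This is a Proportional-Derivative (PD) controller.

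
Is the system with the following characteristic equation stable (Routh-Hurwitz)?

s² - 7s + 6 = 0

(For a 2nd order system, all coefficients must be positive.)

Coefficients: 1, -7, 6. b=-7 not positive, so system is unstable.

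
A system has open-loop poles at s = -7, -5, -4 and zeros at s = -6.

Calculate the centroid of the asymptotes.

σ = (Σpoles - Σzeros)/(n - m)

σ = (Σpoles - Σzeros)/(n - m) = (-16 - (-6))/(3 - 1) = -10/2 = -5.0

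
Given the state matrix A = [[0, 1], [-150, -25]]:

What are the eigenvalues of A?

det(A - λI) = λ² - (-25)λ + 150 = (λ - (-10))(λ - (-15)). Eigenvalues: -10, -15.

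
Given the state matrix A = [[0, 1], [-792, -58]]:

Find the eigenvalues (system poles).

det(A - λI) = λ² - (-58)λ + 792 = (λ - (-22))(λ - (-36)). Eigenvalues: -22, -36.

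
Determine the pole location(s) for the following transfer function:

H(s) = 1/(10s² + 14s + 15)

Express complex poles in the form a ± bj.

Discriminant = 14² - 4×10×15 = 196 - 600 = -404 < 0, so the poles are a complex conjugate pair s = (-14 ± j√404)/(2×10). Real part = -14/(2×10) = -14/20 = -0.7; imaginary part = ±√404/(2×10) ≈ 1.0050. Poles: s = -0.7 ± 1.0050j.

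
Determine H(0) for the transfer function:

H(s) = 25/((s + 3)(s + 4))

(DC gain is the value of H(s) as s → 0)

DC gain = H(0) = 25/(3 × 4) = 25/12 = 2.0833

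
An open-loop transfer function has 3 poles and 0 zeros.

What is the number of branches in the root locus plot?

Root locus has n branches where n = number of poles = 3.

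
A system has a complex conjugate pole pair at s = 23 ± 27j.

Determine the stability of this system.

Real part of poles is 23 (> 0, right half-plane). Unstable.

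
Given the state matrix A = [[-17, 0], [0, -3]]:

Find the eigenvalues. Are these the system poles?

For diagonal matrix, eigenvalues are diagonal entries: λ₁ = -17, λ₂ = -3. Eigenvalues of A = system poles.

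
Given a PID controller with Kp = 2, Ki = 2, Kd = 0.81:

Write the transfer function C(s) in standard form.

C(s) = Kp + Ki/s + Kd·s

Substituting values: C(s) = 2 + 2/s + 0.81s = (0.81s² + 2s + 2)/s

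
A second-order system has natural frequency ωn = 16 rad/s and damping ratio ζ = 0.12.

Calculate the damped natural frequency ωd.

ωd = ωn√(1 - ζ²) = 16√(1 - 0.12²) = 15.88 rad/s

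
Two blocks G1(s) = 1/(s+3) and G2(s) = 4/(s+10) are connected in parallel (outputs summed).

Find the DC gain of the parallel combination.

Parallel: G_eq = G1 + G2. DC gain = G1(0) + G2(0) = 1/3 + 4/10 = 0.3333 + 0.4 = 0.7333.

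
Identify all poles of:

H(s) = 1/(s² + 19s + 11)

Discriminant = 19² - 4×1×11 = 361 - 44 = 317 > 0, so two distinct real poles. Using quadratic formula: s = (-19 ± √317)/(2×1) = (-19 ± √317)/2, with √317 ≈ 17.8045. s₁ ≈ -0.5978, s₂ ≈ -18.4022. Poles: s₁ = -0.5978, s₂ = -18.4022.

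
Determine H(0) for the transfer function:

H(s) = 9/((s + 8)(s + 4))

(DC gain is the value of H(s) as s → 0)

DC gain = H(0) = 9/(8 × 4) = 9/32 = 0.28125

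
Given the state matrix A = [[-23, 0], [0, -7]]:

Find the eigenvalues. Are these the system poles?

For diagonal matrix, eigenvalues are diagonal entries: λ₁ = -23, λ₂ = -7. Eigenvalues of A = system poles.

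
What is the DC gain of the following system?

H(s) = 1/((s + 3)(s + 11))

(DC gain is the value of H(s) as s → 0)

DC gain = H(0) = 1/(3 × 11) = 1/33 = 0.0303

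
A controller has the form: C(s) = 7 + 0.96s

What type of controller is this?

This is a Proportional-Derivative (PD) controller.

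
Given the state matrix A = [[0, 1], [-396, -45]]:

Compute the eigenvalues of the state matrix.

det(A - λI) = λ² - (-45)λ + 396 = (λ - (-33))(λ - (-12)). Eigenvalues: -33, -12.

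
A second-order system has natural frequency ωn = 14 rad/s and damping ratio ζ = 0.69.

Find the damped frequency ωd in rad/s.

ωd = ωn√(1 - ζ²) = 14√(1 - 0.69²) = 10.13 rad/s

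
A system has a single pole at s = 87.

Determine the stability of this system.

Pole at s = 87 is in the right half-plane. Unstable.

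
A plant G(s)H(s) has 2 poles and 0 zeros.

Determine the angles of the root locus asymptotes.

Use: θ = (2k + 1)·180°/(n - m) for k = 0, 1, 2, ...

n - m = 2 - 0 = 2. Angles: θk = (2k + 1)·180°/2 = 90°, 270°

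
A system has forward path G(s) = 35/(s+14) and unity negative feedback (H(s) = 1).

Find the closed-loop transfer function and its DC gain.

T(s) = G/(1+GH) = [35/(s+14)] / [1 + 35/(s+14)] = 35/(s+14+35) = 35/(s+49). DC gain = 35/49 = 0.7143.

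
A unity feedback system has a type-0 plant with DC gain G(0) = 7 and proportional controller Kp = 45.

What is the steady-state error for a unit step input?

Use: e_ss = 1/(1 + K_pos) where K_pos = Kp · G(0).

K_pos = Kp · G(0) = 45 × 7 = 315. e_ss = 1/(1 + 315) = 0.0032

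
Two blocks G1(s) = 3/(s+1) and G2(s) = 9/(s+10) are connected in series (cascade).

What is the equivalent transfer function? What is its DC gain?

Series: multiply transfer functions. G_eq = 3/(s+1) × 9/(s+10) = 27/((s+1)(s+10)). DC gain = 27/(1×10) = 2.7.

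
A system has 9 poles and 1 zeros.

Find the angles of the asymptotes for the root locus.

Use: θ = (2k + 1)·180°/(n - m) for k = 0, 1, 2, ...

n - m = 9 - 1 = 8. Angles: θk = (2k + 1)·180°/8 = 22.5°, 67.5°, 112.5°, 157.5°, 202.5°, 247.5°, 292.5°, 337.5°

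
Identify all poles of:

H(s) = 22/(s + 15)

Pole is where denominator = 0: s + 15 = 0, so s = -15.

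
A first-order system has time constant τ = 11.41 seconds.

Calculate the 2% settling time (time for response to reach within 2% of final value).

For first-order system, 2% settling time ≈ 4τ = 4 × 11.41 = 45.64 s.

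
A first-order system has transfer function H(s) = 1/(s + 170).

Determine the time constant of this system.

For H(s) = 1/(s + 1/τ), the pole is at -1/τ = -170, so τ = 1/170 = 0.0059 s.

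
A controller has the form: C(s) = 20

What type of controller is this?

This is a Proportional (P) controller.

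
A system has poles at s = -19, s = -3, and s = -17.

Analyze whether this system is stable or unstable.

All poles are in the left half-plane. System is stable.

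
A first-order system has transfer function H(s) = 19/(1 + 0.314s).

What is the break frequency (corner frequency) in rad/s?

Corner frequency = 1/τ = 1/0.314 = 3.185 rad/s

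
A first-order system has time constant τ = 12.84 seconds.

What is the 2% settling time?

For first-order system, 2% settling time ≈ 4τ = 4 × 12.84 = 51.36 s.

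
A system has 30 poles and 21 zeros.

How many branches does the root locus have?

Root locus has n branches where n = number of poles = 30.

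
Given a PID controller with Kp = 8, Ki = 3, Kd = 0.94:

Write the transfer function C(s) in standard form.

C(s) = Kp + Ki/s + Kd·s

Substituting values: C(s) = 8 + 3/s + 0.94s = (0.94s² + 8s + 3)/s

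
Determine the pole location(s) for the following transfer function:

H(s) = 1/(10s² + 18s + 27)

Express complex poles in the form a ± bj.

Discriminant = 18² - 4×10×27 = 324 - 1080 = -756 < 0, so the poles are a complex conjugate pair s = (-18 ± j√756)/(2×10). Real part = -18/(2×10) = -18/20 = -0.9; imaginary part = ±√756/(2×10) ≈ 1.3748. Poles: s = -0.9 ± 1.3748j.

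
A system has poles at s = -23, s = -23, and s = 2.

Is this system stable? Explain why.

Pole(s) at s = 2 are not in the left half-plane. System is unstable.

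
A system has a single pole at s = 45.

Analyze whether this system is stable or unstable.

Pole at s = 45 is in the right half-plane. Unstable.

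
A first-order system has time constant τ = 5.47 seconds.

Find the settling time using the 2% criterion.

For first-order system, 2% settling time ≈ 4τ = 4 × 5.47 = 21.88 s.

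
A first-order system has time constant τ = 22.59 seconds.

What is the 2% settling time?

For first-order system, 2% settling time ≈ 4τ = 4 × 22.59 = 90.36 s.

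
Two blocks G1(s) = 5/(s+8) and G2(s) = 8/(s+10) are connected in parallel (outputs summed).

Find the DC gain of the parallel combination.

Parallel: G_eq = G1 + G2. DC gain = G1(0) + G2(0) = 5/8 + 8/10 = 0.625 + 0.8 = 1.425.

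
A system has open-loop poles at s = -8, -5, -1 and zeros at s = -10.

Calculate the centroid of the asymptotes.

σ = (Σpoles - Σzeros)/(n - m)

σ = (Σpoles - Σzeros)/(n - m) = (-14 - (-10))/(3 - 1) = -4/2 = -2.0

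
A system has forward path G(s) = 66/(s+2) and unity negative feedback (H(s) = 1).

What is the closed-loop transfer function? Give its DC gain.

T(s) = G/(1+GH) = [66/(s+2)] / [1 + 66/(s+2)] = 66/(s+2+66) = 66/(s+68). DC gain = 66/68 = 0.9706.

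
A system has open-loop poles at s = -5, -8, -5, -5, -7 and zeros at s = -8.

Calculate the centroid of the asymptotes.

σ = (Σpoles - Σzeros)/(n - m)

σ = (Σpoles - Σzeros)/(n - m) = (-30 - (-8))/(5 - 1) = -22/4 = -5.5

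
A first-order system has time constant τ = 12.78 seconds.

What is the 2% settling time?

For first-order system, 2% settling time ≈ 4τ = 4 × 12.78 = 51.12 s.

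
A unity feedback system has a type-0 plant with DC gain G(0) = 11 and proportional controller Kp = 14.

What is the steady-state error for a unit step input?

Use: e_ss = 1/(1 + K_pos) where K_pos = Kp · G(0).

K_pos = Kp · G(0) = 14 × 11 = 154. e_ss = 1/(1 + 154) = 0.0065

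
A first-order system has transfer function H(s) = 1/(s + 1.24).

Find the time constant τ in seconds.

For H(s) = 1/(s + 1/τ), the pole is at -1/τ = -1.24, so τ = 1/1.24 = 0.8065 s.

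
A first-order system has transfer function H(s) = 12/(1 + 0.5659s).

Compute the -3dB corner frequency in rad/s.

Corner frequency = 1/τ = 1/0.5659 = 1.767 rad/s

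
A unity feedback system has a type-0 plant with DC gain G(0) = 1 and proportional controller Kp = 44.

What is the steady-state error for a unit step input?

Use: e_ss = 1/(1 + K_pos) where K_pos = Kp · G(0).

K_pos = Kp · G(0) = 44 × 1 = 44. e_ss = 1/(1 + 44) = 0.0222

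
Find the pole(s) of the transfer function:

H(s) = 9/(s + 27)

Pole is where denominator = 0: s + 27 = 0, so s = -27.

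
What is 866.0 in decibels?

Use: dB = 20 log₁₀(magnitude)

dB = 20 log₁₀(866.0) = 58.8 dB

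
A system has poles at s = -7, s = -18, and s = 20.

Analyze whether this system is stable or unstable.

Pole(s) at s = 20 are not in the left half-plane. System is unstable.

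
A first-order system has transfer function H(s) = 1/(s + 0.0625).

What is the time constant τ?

For H(s) = 1/(s + 1/τ), the pole is at -1/τ = -0.0625, so τ = 1/0.0625 = 16 s.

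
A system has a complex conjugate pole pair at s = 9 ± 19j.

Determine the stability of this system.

Real part of poles is 9 (> 0, right half-plane). Unstable.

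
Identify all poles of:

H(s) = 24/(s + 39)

Pole is where denominator = 0: s + 39 = 0, so s = -39.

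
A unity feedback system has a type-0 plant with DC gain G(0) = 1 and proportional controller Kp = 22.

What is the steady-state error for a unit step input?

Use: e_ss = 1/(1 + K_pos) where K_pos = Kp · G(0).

K_pos = Kp · G(0) = 22 × 1 = 22. e_ss = 1/(1 + 22) = 0.0435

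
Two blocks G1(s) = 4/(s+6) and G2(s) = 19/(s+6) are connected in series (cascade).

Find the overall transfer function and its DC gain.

Series: multiply transfer functions. G_eq = 4/(s+6) × 19/(s+6) = 76/((s+6)(s+6)). DC gain = 76/(6×6) = 2.1111.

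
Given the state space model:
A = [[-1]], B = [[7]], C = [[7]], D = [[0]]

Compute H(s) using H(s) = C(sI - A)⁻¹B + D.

(sI - A)⁻¹ = 1/(s + 1). H(s) = 7 × 7/(s + 1) + 0 = 49/(s + 1).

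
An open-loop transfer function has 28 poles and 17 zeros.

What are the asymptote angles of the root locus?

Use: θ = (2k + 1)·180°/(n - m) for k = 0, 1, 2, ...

n - m = 28 - 17 = 11. Angles: θk = (2k + 1)·180°/11 = 16.36°, 49.09°, 81.82°, 114.55°, 147.27°, 180°, 212.73°, 245.45°, 278.18°, 310.91°, 343.64°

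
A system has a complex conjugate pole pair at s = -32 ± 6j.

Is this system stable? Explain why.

Real part of poles is -32 (< 0, left half-plane). Stable.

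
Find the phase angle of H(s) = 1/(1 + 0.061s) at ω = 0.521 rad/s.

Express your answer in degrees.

Phase = -arctan(ωτ) = -arctan(0.521 × 0.061) = -1.8°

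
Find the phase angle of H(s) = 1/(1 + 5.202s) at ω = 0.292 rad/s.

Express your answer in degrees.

Phase = -arctan(ωτ) = -arctan(0.292 × 5.202) = -56.6°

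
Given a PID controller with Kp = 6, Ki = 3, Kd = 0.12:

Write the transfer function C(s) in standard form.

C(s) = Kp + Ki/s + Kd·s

Substituting values: C(s) = 6 + 3/s + 0.12s = (0.12s² + 6s + 3)/s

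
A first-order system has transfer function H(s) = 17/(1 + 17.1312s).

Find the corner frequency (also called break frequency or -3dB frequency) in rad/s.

Corner frequency = 1/τ = 1/17.1312 = 0.058 rad/s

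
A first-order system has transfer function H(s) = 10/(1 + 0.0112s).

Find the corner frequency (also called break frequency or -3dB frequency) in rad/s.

Corner frequency = 1/τ = 1/0.0112 = 89.286 rad/s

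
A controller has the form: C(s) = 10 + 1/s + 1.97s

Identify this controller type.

This is a Proportional-Integral-Derivative (PID) controller.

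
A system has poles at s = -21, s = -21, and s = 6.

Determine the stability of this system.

Pole(s) at s = 6 are not in the left half-plane. System is unstable.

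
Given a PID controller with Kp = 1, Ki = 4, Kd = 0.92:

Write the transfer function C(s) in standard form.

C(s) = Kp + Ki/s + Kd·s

Substituting values: C(s) = 1 + 4/s + 0.92s = (0.92s² + s + 4)/s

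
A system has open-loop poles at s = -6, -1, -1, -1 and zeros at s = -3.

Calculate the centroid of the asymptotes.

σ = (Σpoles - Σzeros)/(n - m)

σ = (Σpoles - Σzeros)/(n - m) = (-9 - (-3))/(4 - 1) = -6/3 = -2.0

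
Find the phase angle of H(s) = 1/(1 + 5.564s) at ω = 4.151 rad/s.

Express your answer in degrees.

Phase = -arctan(ωτ) = -arctan(4.151 × 5.564) = -87.5°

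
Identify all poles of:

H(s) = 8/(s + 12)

Pole is where denominator = 0: s + 12 = 0, so s = -12.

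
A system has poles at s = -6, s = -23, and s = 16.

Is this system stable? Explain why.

Pole(s) at s = 16 are not in the left half-plane. System is unstable.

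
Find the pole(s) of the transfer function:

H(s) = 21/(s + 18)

Pole is where denominator = 0: s + 18 = 0, so s = -18.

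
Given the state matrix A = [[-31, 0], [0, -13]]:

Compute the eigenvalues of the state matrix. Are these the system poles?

For diagonal matrix, eigenvalues are diagonal entries: λ₁ = -31, λ₂ = -13. Eigenvalues of A = system poles.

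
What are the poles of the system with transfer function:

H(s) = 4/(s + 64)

Pole is where denominator = 0: s + 64 = 0, so s = -64.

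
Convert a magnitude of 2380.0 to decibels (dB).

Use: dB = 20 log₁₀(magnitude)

dB = 20 log₁₀(2380.0) = 67.5 dB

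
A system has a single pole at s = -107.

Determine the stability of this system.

Pole at s = -107 is in the left half-plane. Stable.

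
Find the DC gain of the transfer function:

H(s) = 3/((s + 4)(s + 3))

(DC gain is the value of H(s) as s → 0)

DC gain = H(0) = 3/(4 × 3) = 3/12 = 0.25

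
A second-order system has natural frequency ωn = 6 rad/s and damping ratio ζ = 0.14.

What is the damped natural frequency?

ωd = ωn√(1 - ζ²) = 6√(1 - 0.14²) = 5.94 rad/s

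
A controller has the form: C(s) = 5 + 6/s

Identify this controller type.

This is a Proportional-Integral (PI) controller.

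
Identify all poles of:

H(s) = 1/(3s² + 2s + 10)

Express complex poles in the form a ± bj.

Discriminant = 2² - 4×3×10 = 4 - 120 = -116 < 0, so the poles are a complex conjugate pair s = (-2 ± j√116)/(2×3). Real part = -2/(2×3) = -2/6 ≈ -0.3333; imaginary part = ±√116/(2×3) ≈ 1.7951. Poles: s = -0.3333 ± 1.7951j.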